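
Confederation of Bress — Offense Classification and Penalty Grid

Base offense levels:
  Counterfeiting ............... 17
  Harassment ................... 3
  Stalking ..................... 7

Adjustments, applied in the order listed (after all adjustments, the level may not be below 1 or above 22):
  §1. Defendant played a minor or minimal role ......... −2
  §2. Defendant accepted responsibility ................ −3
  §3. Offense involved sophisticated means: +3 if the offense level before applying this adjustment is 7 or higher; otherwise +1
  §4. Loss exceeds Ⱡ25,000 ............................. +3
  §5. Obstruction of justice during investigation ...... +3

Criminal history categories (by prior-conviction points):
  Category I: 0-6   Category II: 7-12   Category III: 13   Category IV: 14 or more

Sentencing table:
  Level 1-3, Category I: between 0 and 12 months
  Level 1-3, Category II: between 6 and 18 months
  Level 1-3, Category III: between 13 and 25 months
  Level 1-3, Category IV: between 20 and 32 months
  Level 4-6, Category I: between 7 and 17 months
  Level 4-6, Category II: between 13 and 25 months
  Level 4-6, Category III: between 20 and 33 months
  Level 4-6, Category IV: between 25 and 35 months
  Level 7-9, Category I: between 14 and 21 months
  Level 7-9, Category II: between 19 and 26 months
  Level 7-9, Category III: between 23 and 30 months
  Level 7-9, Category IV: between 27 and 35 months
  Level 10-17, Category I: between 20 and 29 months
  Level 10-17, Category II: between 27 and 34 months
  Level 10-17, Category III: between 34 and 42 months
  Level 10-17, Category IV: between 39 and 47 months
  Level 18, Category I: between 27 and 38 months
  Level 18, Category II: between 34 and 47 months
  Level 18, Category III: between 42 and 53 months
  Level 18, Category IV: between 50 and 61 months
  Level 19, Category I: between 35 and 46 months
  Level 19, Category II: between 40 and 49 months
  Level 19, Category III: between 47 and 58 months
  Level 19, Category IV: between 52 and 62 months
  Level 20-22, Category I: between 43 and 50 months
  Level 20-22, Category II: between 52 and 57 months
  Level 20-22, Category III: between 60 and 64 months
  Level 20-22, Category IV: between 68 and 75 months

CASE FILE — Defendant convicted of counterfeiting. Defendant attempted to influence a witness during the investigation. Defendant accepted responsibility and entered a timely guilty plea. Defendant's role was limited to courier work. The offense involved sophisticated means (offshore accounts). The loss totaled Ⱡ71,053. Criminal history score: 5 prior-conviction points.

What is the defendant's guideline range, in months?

Base offense level for counterfeiting: 17.
§1 applies: 17 − 2 = 15.
§2 applies: 15 − 3 = 12.
§3 applies (level before this adjustment is 12 ≥ 7, so +3): 12 + 3 = 15.
§4 applies: 15 + 3 = 18.
§5 applies: 18 + 3 = 21.
Final offense level: 21.
Criminal history: 5 prior points → Category I (0-6).
Level 21 falls in the 20-22 band.
Grid: Level 20-22 × Category I = 43-50 months.

43-50 months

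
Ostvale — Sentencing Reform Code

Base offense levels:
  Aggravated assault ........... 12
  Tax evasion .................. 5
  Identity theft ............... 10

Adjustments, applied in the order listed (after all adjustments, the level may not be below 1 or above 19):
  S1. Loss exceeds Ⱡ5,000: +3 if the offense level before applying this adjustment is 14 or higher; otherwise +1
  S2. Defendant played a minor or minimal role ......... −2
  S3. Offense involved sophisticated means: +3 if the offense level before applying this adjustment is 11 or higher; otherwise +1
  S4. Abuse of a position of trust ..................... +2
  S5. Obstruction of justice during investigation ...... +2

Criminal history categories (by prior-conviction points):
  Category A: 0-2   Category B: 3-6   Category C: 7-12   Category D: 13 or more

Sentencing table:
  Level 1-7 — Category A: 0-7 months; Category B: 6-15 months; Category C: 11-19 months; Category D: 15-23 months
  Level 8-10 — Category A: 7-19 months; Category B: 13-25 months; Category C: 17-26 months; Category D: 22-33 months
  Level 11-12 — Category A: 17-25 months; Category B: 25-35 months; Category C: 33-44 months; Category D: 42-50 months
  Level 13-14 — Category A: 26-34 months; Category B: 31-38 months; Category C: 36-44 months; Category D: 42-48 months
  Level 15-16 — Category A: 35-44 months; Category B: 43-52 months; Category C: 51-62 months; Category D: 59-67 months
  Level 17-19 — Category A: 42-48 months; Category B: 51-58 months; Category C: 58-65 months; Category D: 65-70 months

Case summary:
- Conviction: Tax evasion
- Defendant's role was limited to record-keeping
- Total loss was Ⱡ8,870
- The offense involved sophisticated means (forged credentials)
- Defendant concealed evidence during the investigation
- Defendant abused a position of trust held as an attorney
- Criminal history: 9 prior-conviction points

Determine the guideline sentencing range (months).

Base offense level for tax evasion: 5.
S1 applies (level before this adjustment is 5 < 14, so +1): 5 + 1 = 6.
S2 applies: 6 − 2 = 4.
S3 applies (level before this adjustment is 4 < 11, so +1): 4 + 1 = 5.
S4 applies: 5 + 2 = 7.
S5 applies: 7 + 2 = 9.
Final offense level: 9.
Criminal history: 9 prior points → Category C (7-12).
Level 9 falls in the 8-10 band.
Grid: Level 8-10 × Category C = 17-26 months.

17-26 months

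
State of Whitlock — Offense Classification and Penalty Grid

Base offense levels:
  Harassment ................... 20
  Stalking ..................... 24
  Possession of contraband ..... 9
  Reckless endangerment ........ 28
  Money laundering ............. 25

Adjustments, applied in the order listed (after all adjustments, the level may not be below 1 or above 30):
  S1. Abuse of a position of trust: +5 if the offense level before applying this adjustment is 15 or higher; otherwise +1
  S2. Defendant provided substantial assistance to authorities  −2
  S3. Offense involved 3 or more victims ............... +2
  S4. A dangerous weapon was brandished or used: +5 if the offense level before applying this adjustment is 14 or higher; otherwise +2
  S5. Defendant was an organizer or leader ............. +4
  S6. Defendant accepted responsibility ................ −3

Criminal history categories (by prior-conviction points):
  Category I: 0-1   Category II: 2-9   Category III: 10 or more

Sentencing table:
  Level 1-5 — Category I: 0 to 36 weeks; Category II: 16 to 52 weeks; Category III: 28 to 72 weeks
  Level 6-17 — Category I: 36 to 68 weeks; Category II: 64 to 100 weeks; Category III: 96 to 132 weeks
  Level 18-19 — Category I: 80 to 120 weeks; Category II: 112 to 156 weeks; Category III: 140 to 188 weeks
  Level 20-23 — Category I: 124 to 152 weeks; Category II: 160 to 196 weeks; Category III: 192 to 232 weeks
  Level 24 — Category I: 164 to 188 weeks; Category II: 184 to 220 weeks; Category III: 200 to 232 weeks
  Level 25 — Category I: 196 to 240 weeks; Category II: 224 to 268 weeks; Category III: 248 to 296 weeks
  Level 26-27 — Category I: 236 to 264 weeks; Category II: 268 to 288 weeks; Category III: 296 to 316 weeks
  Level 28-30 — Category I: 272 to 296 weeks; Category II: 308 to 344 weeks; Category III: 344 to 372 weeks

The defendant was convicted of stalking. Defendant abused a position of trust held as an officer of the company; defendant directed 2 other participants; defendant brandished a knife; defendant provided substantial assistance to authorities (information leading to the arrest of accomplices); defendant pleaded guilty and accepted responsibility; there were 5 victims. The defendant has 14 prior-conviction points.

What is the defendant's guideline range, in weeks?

344-372 weeks

Base offense level for stalking: 24.
S1 applies (level before this adjustment is 24 ≥ 15, so +5): 24 + 5 = 29.
S2 applies: 29 − 2 = 27.
S3 applies: 27 + 2 = 29.
S4 applies (level before this adjustment is 29 ≥ 14, so +5): 29 + 5 = 34.
S5 applies: 34 + 4 = 38.
S6 applies: 38 − 3 = 35.
Level 35 exceeds the maximum of 30; capped at 30.
Final offense level: 30.
Criminal history: 14 prior points → Category III (10+).
Level 30 falls in the 28-30 band.
Grid: Level 28-30 × Category III = 344-372 weeks.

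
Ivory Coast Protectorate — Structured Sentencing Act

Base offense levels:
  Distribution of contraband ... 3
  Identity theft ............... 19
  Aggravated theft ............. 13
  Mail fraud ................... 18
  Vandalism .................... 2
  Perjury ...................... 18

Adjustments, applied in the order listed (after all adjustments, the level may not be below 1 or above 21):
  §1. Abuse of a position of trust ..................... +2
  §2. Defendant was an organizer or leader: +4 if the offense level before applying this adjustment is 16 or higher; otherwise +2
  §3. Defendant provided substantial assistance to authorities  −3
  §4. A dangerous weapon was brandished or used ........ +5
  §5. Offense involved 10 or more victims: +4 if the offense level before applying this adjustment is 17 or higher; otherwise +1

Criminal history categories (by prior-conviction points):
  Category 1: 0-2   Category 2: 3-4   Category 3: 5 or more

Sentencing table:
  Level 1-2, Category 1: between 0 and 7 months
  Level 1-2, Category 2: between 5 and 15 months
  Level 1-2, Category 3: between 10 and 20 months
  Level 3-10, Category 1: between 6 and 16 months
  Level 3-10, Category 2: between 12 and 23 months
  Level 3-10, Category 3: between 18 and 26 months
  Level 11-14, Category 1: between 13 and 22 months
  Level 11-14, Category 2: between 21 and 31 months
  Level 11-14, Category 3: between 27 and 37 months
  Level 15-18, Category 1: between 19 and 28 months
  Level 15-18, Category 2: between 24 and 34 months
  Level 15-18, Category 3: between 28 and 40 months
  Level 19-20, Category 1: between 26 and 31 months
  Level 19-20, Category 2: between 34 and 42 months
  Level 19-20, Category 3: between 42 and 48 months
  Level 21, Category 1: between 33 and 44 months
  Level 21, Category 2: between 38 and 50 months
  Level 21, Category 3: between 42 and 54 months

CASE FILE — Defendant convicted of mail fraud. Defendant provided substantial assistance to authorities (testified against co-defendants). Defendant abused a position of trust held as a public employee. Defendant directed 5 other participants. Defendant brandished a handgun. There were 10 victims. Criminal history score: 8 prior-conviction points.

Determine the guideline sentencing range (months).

42-54 months

Base offense level for mail fraud: 18.
§1 applies: 18 + 2 = 20.
§2 applies (level before this adjustment is 20 ≥ 16, so +4): 20 + 4 = 24.
§3 applies: 24 − 3 = 21.
§4 applies: 21 + 5 = 26.
§5 applies (level before this adjustment is 26 ≥ 17, so +4): 26 + 4 = 30.
Level 30 exceeds the maximum of 21; capped at 21.
Final offense level: 21.
Criminal history: 8 prior points → Category 3 (5+).
Level 21 falls in the 21 band.
Grid: Level 21 × Category 3 = 42-54 months.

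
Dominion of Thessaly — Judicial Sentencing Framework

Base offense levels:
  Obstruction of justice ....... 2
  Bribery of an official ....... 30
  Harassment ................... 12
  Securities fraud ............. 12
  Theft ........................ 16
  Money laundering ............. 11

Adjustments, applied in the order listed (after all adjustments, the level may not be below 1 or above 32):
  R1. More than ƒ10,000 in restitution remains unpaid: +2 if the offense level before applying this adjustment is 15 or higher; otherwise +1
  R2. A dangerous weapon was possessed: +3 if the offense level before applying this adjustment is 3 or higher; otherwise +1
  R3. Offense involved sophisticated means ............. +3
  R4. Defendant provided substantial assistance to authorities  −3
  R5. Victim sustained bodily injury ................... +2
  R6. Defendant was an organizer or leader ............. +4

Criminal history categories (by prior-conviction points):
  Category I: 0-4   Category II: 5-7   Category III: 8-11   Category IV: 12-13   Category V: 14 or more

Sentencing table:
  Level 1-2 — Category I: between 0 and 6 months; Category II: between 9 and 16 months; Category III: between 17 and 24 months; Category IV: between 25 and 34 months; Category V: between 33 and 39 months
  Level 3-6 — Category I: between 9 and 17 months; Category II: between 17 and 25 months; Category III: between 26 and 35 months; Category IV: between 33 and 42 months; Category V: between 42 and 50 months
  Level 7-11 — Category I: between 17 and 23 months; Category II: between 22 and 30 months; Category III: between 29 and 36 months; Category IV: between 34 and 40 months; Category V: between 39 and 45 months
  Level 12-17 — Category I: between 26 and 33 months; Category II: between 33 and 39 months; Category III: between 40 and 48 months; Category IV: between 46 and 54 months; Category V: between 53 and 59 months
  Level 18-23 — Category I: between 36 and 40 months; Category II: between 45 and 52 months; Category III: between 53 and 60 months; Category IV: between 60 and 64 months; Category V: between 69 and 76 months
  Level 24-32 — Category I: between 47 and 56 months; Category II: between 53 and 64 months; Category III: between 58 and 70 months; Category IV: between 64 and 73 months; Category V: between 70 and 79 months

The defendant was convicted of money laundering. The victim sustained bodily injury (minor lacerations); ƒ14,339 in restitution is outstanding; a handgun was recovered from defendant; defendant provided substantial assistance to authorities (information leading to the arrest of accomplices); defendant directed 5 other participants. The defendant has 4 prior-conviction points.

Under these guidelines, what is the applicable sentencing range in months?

36-40 months

Base offense level for money laundering: 11.
R1 applies (level before this adjustment is 11 < 15, so +1): 11 + 1 = 12.
R2 applies (level before this adjustment is 12 ≥ 3, so +3): 12 + 3 = 15.
R3 does not apply.
R4 applies: 15 − 3 = 12.
R5 applies: 12 + 2 = 14.
R6 applies: 14 + 4 = 18.
Final offense level: 18.
Criminal history: 4 prior points → Category I (0-4).
Level 18 falls in the 18-23 band.
Grid: Level 18-23 × Category I = 36-40 months.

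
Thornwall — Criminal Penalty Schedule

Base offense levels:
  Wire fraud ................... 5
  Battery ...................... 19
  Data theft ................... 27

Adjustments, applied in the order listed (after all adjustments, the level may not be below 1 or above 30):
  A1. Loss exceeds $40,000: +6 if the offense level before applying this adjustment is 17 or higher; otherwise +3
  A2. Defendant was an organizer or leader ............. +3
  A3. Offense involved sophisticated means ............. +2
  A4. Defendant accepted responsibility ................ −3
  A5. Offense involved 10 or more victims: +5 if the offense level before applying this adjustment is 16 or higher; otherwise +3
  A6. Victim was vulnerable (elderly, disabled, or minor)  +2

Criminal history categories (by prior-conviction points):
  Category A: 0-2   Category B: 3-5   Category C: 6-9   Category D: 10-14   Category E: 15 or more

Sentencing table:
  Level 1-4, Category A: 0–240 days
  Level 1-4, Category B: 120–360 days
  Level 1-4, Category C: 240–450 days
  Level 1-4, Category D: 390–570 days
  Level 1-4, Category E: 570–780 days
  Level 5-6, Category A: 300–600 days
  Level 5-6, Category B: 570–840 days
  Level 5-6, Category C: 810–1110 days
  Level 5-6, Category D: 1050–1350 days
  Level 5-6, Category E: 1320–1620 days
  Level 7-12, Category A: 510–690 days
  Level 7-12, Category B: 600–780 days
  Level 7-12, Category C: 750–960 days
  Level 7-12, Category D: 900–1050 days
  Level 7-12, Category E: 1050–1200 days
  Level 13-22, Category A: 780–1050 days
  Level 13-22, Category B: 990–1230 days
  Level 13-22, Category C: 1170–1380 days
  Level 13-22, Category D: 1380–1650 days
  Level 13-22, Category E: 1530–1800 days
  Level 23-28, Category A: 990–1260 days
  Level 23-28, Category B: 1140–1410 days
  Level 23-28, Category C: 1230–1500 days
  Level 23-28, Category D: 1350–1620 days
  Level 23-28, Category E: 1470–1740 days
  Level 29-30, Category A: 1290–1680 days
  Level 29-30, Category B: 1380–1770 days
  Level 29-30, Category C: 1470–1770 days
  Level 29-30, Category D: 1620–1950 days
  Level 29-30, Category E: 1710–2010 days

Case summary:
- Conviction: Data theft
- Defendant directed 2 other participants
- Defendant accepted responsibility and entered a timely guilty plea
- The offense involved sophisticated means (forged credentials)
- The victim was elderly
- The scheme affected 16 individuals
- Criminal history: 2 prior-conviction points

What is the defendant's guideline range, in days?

1290-1680 days

Base offense level for data theft: 27.
A1 does not apply.
A2 applies: 27 + 3 = 30.
A3 applies: 30 + 2 = 32.
A4 applies: 32 − 3 = 29.
A5 applies (level before this adjustment is 29 ≥ 16, so +5): 29 + 5 = 34.
A6 applies: 34 + 2 = 36.
Level 36 exceeds the maximum of 30; capped at 30.
Final offense level: 30.
Criminal history: 2 prior points → Category A (0-2).
Level 30 falls in the 29-30 band.
Grid: Level 29-30 × Category A = 1290-1680 days.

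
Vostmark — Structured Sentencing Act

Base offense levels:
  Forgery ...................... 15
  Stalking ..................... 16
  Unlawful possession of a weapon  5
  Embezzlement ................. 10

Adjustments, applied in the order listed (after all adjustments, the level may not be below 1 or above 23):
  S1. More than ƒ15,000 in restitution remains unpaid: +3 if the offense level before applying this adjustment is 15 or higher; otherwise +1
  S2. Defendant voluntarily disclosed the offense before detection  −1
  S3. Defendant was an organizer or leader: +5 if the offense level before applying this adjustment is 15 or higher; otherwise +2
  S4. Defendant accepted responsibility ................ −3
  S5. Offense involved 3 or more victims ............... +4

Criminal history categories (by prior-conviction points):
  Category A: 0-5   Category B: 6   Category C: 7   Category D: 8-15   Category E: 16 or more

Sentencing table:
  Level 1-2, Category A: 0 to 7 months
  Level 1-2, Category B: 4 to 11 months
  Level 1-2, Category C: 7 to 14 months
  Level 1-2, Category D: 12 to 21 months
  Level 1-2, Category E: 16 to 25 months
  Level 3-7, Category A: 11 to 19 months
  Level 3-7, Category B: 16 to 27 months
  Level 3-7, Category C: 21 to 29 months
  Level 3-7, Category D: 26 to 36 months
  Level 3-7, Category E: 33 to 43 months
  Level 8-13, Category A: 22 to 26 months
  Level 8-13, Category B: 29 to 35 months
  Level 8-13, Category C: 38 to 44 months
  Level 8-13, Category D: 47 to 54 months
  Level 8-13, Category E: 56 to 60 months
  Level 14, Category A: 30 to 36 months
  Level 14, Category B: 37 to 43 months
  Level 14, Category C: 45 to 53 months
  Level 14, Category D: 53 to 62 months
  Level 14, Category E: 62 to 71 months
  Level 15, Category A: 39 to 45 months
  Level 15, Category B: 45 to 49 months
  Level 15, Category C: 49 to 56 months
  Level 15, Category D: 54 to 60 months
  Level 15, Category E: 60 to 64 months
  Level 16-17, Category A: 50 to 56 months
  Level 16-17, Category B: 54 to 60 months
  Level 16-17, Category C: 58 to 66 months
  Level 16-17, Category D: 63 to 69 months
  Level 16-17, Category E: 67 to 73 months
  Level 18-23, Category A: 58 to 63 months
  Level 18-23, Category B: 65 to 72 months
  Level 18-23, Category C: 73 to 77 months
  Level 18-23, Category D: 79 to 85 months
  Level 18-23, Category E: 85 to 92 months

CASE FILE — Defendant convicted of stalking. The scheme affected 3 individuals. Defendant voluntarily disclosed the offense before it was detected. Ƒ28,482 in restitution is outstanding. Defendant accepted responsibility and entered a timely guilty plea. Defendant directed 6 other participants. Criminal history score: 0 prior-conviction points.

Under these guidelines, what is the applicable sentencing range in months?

58-63 months

Base offense level for stalking: 16.
S1 applies (level before this adjustment is 16 ≥ 15, so +3): 16 + 3 = 19.
S2 applies: 19 − 1 = 18.
S3 applies (level before this adjustment is 18 ≥ 15, so +5): 18 + 5 = 23.
S4 applies: 23 − 3 = 20.
S5 applies: 20 + 4 = 24.
Level 24 exceeds the maximum of 23; capped at 23.
Final offense level: 23.
Criminal history: 0 prior points → Category A (0-5).
Level 23 falls in the 18-23 band.
Grid: Level 18-23 × Category A = 58-63 months.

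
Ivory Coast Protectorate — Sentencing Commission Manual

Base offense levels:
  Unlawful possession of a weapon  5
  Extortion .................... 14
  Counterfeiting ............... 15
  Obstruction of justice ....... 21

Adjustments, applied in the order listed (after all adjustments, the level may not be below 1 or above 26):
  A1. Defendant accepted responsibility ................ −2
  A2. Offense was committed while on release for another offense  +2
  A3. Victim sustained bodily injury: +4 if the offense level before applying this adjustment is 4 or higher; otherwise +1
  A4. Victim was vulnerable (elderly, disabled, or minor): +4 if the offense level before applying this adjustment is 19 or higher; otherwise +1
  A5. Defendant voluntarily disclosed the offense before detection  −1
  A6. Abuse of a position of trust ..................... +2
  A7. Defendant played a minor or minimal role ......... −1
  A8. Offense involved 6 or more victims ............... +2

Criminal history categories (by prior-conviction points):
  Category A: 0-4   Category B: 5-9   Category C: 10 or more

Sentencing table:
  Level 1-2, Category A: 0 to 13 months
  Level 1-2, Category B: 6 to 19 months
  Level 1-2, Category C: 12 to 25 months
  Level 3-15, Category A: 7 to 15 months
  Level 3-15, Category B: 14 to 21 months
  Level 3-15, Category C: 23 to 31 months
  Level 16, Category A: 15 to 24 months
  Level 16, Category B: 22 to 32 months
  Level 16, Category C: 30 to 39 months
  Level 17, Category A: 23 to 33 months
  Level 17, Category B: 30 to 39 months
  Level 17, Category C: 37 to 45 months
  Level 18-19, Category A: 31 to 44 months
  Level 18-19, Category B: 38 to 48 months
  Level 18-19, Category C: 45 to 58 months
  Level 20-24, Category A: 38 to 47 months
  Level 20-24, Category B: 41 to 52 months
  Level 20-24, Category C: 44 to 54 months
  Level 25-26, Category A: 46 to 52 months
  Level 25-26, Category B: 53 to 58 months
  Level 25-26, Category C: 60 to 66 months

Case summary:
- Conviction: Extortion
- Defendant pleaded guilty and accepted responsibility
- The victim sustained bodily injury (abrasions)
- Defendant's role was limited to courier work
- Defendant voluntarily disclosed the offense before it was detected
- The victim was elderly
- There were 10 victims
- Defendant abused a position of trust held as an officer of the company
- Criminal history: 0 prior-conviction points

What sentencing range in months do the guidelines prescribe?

31-44 months

Base offense level for extortion: 14.
A1 applies: 14 − 2 = 12.
A3 applies (level before this adjustment is 12 ≥ 4, so +4): 12 + 4 = 16.
A4 applies (level before this adjustment is 16 < 19, so +1): 16 + 1 = 17.
A5 applies: 17 − 1 = 16.
A6 applies: 16 + 2 = 18.
A7 applies: 18 − 1 = 17.
A8 applies: 17 + 2 = 19.
Final offense level: 19.
Criminal history: 0 prior points → Category A (0-4).
Level 19 falls in the 18-19 band.
Grid: Level 18-19 × Category A = 31-44 months.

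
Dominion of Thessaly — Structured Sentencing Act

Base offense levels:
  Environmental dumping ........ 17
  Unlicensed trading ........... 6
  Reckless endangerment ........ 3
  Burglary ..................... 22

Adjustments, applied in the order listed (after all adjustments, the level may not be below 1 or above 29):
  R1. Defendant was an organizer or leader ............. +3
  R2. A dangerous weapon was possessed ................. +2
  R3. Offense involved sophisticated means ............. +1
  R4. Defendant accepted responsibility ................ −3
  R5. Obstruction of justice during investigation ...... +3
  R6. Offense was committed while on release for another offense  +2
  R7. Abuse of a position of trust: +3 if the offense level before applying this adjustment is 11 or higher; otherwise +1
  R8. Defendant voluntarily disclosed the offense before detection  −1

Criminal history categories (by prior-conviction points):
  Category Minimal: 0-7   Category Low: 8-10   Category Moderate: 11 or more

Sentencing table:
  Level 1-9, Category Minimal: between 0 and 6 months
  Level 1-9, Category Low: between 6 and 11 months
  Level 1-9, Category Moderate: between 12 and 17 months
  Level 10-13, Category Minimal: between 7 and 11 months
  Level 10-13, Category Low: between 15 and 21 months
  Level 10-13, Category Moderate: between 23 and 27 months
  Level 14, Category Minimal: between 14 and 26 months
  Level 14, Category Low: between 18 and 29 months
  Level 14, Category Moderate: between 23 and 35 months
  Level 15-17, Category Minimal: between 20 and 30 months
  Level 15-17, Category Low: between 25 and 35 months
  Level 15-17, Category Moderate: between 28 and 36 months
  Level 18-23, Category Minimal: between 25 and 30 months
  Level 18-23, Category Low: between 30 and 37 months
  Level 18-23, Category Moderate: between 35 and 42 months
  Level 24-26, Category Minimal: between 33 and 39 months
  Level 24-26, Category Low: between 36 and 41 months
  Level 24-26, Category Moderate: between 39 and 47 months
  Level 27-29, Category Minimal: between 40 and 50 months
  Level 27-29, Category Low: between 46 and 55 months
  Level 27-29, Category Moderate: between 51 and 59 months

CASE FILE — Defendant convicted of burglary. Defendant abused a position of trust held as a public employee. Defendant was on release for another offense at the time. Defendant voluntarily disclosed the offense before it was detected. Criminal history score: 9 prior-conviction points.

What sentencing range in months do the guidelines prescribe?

Base offense level for burglary: 22.
R4 does not apply.
R6 applies: 22 + 2 = 24.
R7 applies (level before this adjustment is 24 ≥ 11, so +3): 24 + 3 = 27.
R8 applies: 27 − 1 = 26.
Final offense level: 26.
Criminal history: 9 prior points → Category Low (8-10).
Level 26 falls in the 24-26 band.
Grid: Level 24-26 × Category Low = 36-41 months.

36-41 months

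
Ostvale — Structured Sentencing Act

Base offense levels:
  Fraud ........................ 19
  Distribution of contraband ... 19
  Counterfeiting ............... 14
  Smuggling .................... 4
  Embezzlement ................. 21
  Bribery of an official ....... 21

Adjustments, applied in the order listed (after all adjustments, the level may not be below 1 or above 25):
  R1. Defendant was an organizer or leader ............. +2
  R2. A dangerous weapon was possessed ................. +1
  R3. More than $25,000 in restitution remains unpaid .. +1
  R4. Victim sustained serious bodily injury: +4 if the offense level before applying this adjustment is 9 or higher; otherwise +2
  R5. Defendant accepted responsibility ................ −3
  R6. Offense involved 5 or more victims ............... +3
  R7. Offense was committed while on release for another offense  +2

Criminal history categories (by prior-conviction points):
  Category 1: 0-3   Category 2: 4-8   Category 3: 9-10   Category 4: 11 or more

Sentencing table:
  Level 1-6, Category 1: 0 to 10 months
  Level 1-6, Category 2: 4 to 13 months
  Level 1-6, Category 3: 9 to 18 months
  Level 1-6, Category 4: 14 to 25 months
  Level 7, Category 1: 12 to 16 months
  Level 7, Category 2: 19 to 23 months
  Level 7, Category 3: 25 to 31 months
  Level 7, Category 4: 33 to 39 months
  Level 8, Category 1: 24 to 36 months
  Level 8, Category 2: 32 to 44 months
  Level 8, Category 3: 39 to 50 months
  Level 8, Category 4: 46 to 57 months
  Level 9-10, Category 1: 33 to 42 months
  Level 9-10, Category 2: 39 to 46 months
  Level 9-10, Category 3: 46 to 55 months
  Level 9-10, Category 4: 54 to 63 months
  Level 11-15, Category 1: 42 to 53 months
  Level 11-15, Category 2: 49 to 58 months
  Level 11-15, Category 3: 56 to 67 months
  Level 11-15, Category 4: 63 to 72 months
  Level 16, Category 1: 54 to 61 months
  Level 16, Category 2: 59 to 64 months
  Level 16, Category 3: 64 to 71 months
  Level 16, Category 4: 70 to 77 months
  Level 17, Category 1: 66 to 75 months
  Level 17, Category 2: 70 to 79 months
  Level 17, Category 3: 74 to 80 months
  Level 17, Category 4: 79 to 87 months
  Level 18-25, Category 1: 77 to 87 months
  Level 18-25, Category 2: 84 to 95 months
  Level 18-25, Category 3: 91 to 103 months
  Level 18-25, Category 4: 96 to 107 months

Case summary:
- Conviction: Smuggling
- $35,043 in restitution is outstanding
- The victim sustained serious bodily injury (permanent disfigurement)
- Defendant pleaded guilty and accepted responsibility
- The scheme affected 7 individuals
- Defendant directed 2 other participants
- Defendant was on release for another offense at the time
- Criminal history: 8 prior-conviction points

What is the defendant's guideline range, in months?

Base offense level for smuggling: 4.
R1 applies: 4 + 2 = 6.
R2 does not apply.
R3 applies: 6 + 1 = 7.
R4 applies (level before this adjustment is 7 < 9, so +2): 7 + 2 = 9.
R5 applies: 9 − 3 = 6.
R6 applies: 6 + 3 = 9.
R7 applies: 9 + 2 = 11.
Final offense level: 11.
Criminal history: 8 prior points → Category 2 (4-8).
Level 11 falls in the 11-15 band.
Grid: Level 11-15 × Category 2 = 49-58 months.

49-58 months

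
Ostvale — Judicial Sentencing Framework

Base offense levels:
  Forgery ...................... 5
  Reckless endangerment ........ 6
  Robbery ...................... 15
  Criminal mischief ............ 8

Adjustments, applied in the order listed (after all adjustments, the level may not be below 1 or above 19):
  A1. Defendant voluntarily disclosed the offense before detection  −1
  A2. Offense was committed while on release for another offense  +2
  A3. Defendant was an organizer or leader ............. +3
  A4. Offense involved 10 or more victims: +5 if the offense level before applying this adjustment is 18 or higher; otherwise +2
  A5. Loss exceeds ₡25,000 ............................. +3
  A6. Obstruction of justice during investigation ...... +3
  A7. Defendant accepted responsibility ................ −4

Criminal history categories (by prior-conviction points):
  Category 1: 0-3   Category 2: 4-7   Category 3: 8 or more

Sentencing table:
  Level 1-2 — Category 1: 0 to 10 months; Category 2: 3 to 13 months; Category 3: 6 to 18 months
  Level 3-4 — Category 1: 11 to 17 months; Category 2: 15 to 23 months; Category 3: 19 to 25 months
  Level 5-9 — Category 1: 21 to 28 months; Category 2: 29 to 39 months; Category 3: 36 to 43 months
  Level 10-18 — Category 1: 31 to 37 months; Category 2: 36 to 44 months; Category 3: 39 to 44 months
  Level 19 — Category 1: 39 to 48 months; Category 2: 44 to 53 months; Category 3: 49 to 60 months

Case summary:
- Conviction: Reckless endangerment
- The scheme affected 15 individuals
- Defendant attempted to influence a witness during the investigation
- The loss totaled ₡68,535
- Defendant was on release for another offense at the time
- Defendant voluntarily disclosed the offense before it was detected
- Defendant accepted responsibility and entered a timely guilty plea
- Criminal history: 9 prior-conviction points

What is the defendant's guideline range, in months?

Base offense level for reckless endangerment: 6.
A1 applies: 6 − 1 = 5.
A2 applies: 5 + 2 = 7.
A4 applies (level before this adjustment is 7 < 18, so +2): 7 + 2 = 9.
A5 applies: 9 + 3 = 12.
A6 applies: 12 + 3 = 15.
A7 applies: 15 − 4 = 11.
Final offense level: 11.
Criminal history: 9 prior points → Category 3 (8+).
Level 11 falls in the 10-18 band.
Grid: Level 10-18 × Category 3 = 39-44 months.

39-44 months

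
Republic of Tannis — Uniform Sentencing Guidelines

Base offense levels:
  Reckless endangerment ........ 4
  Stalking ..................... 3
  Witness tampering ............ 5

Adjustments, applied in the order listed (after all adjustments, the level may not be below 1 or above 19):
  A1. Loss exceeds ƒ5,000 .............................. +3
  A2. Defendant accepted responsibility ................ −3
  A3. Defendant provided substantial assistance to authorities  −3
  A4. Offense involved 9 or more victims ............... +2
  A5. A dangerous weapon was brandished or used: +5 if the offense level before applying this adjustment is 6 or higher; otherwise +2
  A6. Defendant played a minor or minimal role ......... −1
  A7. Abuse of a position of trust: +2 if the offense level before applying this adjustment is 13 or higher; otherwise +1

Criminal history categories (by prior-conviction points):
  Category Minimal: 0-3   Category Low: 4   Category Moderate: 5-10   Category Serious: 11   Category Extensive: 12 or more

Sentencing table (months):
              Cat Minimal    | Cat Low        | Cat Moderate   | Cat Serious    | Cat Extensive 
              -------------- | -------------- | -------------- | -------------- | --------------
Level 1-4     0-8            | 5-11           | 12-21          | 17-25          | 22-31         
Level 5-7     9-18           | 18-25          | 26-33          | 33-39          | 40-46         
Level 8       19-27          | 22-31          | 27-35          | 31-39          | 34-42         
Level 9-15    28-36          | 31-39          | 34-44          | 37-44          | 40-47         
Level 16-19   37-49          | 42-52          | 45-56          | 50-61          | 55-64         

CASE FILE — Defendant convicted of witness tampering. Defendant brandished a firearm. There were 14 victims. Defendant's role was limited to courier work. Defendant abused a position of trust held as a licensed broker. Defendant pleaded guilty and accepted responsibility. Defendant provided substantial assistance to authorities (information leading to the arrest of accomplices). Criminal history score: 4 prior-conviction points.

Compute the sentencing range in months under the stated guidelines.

Base offense level for witness tampering: 5.
A2 applies: 5 − 3 = 2.
A3 applies: 2 − 3 = -1.
A4 applies: -1 + 2 = 1.
A5 applies (level before this adjustment is 1 < 6, so +2): 1 + 2 = 3.
A6 applies: 3 − 1 = 2.
A7 applies (level before this adjustment is 2 < 13, so +1): 2 + 1 = 3.
Final offense level: 3.
Criminal history: 4 prior points → Category Low (4).
Level 3 falls in the 1-4 band.
Grid: Level 1-4 × Category Low = 5-11 months.

5-11 months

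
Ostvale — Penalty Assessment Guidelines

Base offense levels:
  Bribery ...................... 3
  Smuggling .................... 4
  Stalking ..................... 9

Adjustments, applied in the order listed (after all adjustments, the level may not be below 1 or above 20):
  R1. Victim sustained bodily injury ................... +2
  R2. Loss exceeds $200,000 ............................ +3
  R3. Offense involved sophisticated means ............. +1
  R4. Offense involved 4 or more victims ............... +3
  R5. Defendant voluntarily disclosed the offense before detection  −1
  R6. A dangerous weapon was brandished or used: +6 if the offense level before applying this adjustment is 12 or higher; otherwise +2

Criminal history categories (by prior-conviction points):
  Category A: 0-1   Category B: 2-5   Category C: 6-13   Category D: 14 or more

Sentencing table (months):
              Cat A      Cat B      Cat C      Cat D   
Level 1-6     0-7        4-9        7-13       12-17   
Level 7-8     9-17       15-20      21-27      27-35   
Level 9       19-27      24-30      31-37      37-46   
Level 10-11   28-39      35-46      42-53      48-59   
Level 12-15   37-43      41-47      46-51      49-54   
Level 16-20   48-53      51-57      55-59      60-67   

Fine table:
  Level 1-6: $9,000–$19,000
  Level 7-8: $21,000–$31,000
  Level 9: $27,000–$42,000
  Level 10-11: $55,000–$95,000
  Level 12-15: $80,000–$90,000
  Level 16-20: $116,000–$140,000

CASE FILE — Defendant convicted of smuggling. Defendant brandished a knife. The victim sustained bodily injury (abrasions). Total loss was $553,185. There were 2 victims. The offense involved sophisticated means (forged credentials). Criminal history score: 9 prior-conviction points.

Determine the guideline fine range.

Base offense level for smuggling: 4.
R1 applies: 4 + 2 = 6.
R2 applies: 6 + 3 = 9.
R3 applies: 9 + 1 = 10.
R5 does not apply.
R6 applies (level before this adjustment is 10 < 12, so +2): 10 + 2 = 12.
Final offense level: 12.
Level 12 falls in the 12-15 band.
Fine table: Level 12-15 → $80,000–$90,000.

$80,000–$90,000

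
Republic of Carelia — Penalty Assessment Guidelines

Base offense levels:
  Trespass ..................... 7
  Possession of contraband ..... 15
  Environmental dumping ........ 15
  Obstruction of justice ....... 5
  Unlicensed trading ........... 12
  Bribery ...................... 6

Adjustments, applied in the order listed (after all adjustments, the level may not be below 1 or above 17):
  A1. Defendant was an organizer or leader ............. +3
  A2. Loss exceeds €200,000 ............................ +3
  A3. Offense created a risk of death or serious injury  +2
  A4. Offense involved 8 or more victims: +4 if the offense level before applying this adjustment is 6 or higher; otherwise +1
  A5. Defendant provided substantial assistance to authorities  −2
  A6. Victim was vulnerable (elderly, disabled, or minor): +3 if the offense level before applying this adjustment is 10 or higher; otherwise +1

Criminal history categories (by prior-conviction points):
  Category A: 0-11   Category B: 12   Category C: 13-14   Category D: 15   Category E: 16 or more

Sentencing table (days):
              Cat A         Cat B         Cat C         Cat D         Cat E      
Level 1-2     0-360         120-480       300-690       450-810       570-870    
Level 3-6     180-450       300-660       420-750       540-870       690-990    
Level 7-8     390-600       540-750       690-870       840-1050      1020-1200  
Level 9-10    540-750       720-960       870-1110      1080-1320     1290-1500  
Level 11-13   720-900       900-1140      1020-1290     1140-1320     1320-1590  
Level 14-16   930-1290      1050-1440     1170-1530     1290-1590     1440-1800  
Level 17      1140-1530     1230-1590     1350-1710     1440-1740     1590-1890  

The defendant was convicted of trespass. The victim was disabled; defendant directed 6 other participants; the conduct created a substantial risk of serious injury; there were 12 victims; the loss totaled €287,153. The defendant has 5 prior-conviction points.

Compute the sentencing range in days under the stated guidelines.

1140-1530 days

Base offense level for trespass: 7.
A1 applies: 7 + 3 = 10.
A2 applies: 10 + 3 = 13.
A3 applies: 13 + 2 = 15.
A4 applies (level before this adjustment is 15 ≥ 6, so +4): 15 + 4 = 19.
A6 applies (level before this adjustment is 19 ≥ 10, so +3): 19 + 3 = 22.
Level 22 exceeds the maximum of 17; capped at 17.
Final offense level: 17.
Criminal history: 5 prior points → Category A (0-11).
Level 17 falls in the 17 band.
Grid: Level 17 × Category A = 1140-1530 days.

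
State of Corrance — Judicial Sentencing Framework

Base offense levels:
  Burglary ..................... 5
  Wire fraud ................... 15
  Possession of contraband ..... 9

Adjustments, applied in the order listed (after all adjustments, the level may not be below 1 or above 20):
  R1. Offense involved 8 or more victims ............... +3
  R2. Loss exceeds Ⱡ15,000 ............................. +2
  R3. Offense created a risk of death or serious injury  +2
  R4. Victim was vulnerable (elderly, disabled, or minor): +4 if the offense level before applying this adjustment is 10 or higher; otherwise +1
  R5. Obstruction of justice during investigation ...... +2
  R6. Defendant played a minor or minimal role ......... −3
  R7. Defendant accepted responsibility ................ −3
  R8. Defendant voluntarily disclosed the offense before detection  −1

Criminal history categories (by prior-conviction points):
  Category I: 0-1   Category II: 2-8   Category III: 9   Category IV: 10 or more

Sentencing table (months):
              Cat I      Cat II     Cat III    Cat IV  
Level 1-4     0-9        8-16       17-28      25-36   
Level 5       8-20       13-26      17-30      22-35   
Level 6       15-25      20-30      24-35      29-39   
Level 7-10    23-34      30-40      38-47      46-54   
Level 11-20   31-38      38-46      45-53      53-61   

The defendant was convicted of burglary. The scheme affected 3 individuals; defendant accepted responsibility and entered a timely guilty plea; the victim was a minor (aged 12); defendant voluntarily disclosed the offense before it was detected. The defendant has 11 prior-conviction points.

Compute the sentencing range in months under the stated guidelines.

Base offense level for burglary: 5.
R1 does not apply.
R4 applies (level before this adjustment is 5 < 10, so +1): 5 + 1 = 6.
R7 applies: 6 − 3 = 3.
R8 applies: 3 − 1 = 2.
Final offense level: 2.
Criminal history: 11 prior points → Category IV (10+).
Level 2 falls in the 1-4 band.
Grid: Level 1-4 × Category IV = 25-36 months.

25-36 months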